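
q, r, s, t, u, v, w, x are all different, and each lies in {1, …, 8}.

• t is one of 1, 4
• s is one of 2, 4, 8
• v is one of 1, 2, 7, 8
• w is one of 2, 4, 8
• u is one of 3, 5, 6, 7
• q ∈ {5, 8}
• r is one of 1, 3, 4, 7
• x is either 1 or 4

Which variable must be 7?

v

Among the 8 variables, 6 fits only u (and all 8 values in {1, 2, 3, 4, 5, 6, 7, 8} must be used), so u = 6.
The 7 still-open variables together cover exactly {1, 2, 3, 4, 5, 7, 8} — 7 values for 7 variables — and 3 appears only in r's list, so r = 3.
Among the 6 still-open variables, 5 fits only q (and all 6 values in {1, 2, 4, 5, 7, 8} must be used), so q = 5.
Among the 5 still-open variables, 7 fits only v (and all 5 values in {1, 2, 4, 7, 8} must be used), so v = 7.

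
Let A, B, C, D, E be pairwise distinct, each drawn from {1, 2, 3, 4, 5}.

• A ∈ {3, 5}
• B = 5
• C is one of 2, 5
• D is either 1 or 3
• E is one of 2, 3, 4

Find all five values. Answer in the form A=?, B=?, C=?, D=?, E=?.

A=3, B=5, C=2, D=1, E=4

B's domain is down to {5}, so B = 5. Strike 5 from A, C.
C has just one choice, so C = 2. Remove 2 from E.
That leaves A = 3. Eliminate 3 elsewhere: D, E.
D's domain is down to {1}, so D = 1.
E must be 4 (only option left).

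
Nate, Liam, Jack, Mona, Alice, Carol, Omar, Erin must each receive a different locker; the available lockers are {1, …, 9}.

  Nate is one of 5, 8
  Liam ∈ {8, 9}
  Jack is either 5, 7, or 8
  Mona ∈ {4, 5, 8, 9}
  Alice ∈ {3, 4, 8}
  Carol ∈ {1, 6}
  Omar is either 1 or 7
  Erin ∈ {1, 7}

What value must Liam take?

The 8 variables draw from only 8 values {1, 3, 4, 5, 6, 7, 8, 9}, so each is used; only Alice can be 3, hence Alice = 3.
Among the 7 still-open variables, 4 fits only Mona (and all 7 values in {1, 4, 5, 6, 7, 8, 9} must be used), so Mona = 4.
The 6 still-open variables draw from only 6 values {1, 5, 6, 7, 8, 9}, so each is used; only Carol can be 6, hence Carol = 6.
The 5 still-open variables together cover exactly {1, 5, 7, 8, 9} — 5 values for 5 variables — and 9 appears only in Liam's list, so Liam = 9.

9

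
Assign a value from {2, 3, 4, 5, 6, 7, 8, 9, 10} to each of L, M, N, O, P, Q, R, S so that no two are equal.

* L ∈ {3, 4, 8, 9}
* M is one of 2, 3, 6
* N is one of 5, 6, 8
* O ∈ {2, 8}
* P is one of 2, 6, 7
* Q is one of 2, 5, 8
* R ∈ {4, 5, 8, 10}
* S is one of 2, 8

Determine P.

7

O and S between them cover only {2, 8} — a naked pair. Remove those values from L, M, N, P, Q, R.
That leaves Q = 5. Eliminate 5 elsewhere: N, R.
N's domain is down to {6}, so N = 6. Remove 6 from M, P.
So P = 7.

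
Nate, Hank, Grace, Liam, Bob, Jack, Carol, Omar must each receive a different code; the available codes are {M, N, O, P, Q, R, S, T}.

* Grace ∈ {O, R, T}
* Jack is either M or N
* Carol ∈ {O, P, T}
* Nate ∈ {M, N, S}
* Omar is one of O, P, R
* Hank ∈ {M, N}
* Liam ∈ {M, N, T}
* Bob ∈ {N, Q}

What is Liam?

The 8 variables draw from only 8 values {M, N, O, P, Q, R, S, T}, so each is used; only Bob can be Q, hence Bob = Q.
The 7 still-open variables together cover exactly {M, N, O, P, R, S, T} — 7 values for 7 variables — and S appears only in Nate's list, so Nate = S.
Hank and Jack share exactly the 2 values {M, N}; by pigeonhole those values go to them, so strike M, N from Liam.
So Liam = T.

T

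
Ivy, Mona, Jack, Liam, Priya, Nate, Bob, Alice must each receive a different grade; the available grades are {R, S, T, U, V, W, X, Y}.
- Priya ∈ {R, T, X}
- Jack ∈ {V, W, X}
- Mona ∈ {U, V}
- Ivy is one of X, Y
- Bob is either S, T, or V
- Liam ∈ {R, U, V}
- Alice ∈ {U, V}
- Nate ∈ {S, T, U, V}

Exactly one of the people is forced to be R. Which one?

The 8 variables draw from only 8 values {R, S, T, U, V, W, X, Y}, so each is used; only Jack can be W, hence Jack = W.
Among the 7 still-open variables, Y fits only Ivy (and all 7 values in {R, S, T, U, V, X, Y} must be used), so Ivy = Y.
The 6 still-open variables draw from only 6 values {R, S, T, U, V, X}, so each is used; only Priya can be X, hence Priya = X.
The 5 still-open variables draw from only 5 values {R, S, T, U, V}, so each is used; only Liam can be R, hence Liam = R.

Liam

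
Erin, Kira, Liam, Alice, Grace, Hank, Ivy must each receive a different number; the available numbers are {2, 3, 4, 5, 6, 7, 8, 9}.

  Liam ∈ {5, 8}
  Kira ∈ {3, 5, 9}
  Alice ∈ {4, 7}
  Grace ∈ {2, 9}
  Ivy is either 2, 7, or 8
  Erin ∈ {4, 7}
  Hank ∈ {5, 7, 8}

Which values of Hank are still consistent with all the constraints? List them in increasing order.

5, 8

The 7 variables together cover exactly {2, 3, 4, 5, 7, 8, 9} — 7 values for 7 variables — and 3 appears only in Kira's list, so Kira = 3.
The 6 still-open variables together cover exactly {2, 4, 5, 7, 8, 9} — 6 values for 6 variables — and 9 appears only in Grace's list, so Grace = 9.
The 5 still-open variables together cover exactly {2, 4, 5, 7, 8} — 5 values for 5 variables — and 2 appears only in Ivy's list, so Ivy = 2.
The 2 variables Erin and Alice are confined to {4, 7}, which locks those values in; drop them from Hank.
No further eliminations apply; Hank can still be any of 5, 8.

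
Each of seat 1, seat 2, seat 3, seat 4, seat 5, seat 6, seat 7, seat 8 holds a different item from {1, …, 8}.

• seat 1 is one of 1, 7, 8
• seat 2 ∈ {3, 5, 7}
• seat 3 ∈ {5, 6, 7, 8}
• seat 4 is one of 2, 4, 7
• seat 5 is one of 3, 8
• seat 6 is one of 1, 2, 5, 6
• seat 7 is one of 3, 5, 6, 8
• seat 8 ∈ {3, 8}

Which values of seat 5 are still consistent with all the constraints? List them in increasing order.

3, 8

Among the 8 variables, 4 fits only seat 4 (and all 8 values in {1, 2, 3, 4, 5, 6, 7, 8} must be used), so seat 4 = 4.
Among the 7 still-open variables, 2 fits only seat 6 (and all 7 values in {1, 2, 3, 5, 6, 7, 8} must be used), so seat 6 = 2.
Among the 6 still-open variables, 1 fits only seat 1 (and all 6 values in {1, 3, 5, 6, 7, 8} must be used), so seat 1 = 1.
seat 5 and seat 8 between them cover only {3, 8} — a naked pair. Remove those values from seat 2, seat 3, seat 7.
No further eliminations apply; seat 5 can still be any of 3, 8.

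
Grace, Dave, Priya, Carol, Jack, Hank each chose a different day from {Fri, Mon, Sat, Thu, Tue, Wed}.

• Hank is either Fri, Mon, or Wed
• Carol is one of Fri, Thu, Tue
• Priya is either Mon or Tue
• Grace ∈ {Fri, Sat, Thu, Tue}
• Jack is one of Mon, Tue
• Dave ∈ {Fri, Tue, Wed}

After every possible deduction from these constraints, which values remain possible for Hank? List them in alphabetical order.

Fri, Wed

Among the 6 variables, Sat fits only Grace (and all 6 values in {Fri, Mon, Sat, Thu, Tue, Wed} must be used), so Grace = Sat.
The 5 still-open variables draw from only 5 values {Fri, Mon, Thu, Tue, Wed}, so each is used; only Carol can be Thu, hence Carol = Thu.
Priya and Jack between them cover only {Mon, Tue} — a naked pair. Remove those values from Dave, Hank.
No further eliminations apply; Hank can still be any of Fri, Wed.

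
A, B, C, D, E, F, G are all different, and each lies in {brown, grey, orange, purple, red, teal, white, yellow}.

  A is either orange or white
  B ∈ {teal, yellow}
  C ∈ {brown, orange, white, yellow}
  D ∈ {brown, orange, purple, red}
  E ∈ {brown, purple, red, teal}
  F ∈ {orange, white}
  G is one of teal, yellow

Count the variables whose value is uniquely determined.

A and F between them cover only {orange, white} — a naked pair. Remove those values from C, D.
The 2 variables B and G are confined to {teal, yellow}, which locks those values in; drop them from C, E.
C must be brown (only option left). Strike brown from D, E.
Determined: C=brown. The other variables each still have more than one consistent value. That makes 1.

1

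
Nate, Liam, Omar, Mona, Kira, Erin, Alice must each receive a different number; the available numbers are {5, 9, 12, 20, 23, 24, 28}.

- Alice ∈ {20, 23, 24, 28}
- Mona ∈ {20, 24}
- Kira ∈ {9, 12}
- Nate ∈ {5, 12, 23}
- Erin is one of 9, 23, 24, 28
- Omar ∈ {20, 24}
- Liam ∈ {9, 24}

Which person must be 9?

The 7 variables draw from only 7 values {5, 9, 12, 20, 23, 24, 28}, so each is used; only Nate can be 5, hence Nate = 5.
Among the 6 still-open variables, 12 fits only Kira (and all 6 values in {9, 12, 20, 23, 24, 28} must be used), so Kira = 12.
Omar and Mona share exactly the 2 values {20, 24}; by pigeonhole those values go to them, so strike 20, 24 from Liam, Erin, Alice.
So 9 goes to Liam.

Liam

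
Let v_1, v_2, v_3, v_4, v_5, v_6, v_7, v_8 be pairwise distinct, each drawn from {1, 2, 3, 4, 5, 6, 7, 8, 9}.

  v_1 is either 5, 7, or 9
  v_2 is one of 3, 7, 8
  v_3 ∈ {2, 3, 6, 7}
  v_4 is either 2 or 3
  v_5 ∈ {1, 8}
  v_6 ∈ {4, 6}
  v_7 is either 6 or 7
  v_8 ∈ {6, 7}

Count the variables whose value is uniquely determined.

The 2 variables v_7 and v_8 are confined to {6, 7}, which locks those values in; drop them from v_1, v_2, v_3, v_6.
v_6 must be 4 (only option left).
The 2 variables v_3 and v_4 are confined to {2, 3}, which locks those values in; drop them from v_2.
v_2's domain is down to {8}, so v_2 = 8. So v_5 can't be 8.
v_5 has just one choice, so v_5 = 1.
Determined: v_2=8, v_5=1, v_6=4. The other variables each still have more than one consistent value. That makes 3.

3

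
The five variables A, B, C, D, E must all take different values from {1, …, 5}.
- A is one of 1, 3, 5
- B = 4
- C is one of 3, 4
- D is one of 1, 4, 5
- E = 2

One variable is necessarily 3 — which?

C

B's domain is down to {4}, so B = 4. Remove 4 from C, D.
So 3 goes to C.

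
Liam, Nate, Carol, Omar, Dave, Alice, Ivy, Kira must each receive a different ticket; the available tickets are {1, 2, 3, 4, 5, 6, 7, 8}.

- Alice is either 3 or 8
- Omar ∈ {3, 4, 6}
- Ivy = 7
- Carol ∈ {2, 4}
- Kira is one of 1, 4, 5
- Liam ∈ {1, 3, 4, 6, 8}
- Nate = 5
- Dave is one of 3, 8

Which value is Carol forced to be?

Nate has just one choice, so Nate = 5. Remove 5 from Kira.
Ivy must be 7 (only option left).
The 6 still-open variables together cover exactly {1, 2, 3, 4, 6, 8} — 6 values for 6 variables — and 2 appears only in Carol's list, so Carol = 2.

2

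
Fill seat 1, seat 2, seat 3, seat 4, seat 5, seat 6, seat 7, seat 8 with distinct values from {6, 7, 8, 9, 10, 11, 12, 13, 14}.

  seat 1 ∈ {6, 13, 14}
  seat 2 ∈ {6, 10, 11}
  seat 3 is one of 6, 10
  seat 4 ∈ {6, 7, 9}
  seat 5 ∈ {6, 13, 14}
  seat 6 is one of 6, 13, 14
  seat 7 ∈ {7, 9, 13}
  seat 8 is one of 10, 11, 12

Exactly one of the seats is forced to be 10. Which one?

seat 3

Among the 8 variables, 12 fits only seat 8 (and all 8 values in {6, 7, 9, 10, 11, 12, 13, 14} must be used), so seat 8 = 12.
The 7 still-open variables draw from only 7 values {6, 7, 9, 10, 11, 13, 14}, so each is used; only seat 2 can be 11, hence seat 2 = 11.
The 6 still-open variables draw from only 6 values {6, 7, 9, 10, 13, 14}, so each is used; only seat 3 can be 10, hence seat 3 = 10.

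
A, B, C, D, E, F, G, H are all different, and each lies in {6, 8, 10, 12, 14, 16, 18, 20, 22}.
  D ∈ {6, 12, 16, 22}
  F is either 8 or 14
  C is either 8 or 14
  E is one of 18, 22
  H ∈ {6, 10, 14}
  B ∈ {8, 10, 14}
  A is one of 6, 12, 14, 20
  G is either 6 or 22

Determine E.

C and F between them cover only {8, 14} — a naked pair. Remove those values from A, B, H.
B must be 10 (only option left). Strike 10 from H.
H's domain is down to {6}, so H = 6. Remove 6 from A, D, G.
G's domain is down to {22}, so G = 22. Eliminate 22 elsewhere: D, E.
So E = 18.

18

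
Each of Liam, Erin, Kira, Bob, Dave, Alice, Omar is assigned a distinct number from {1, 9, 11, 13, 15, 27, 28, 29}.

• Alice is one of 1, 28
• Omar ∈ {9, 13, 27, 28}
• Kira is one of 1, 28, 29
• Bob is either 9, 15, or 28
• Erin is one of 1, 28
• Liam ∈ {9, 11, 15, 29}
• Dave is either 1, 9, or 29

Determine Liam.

Erin and Alice share exactly the 2 values {1, 28}; by pigeonhole those values go to them, so strike 1, 28 from Kira, Bob, Dave, Omar.
That leaves Kira = 29. Eliminate 29 elsewhere: Liam, Dave.
Dave has just one choice, so Dave = 9. Eliminate 9 elsewhere: Liam, Bob, Omar.
Bob must be 15 (only option left). Strike 15 from Liam.
So Liam = 11.

11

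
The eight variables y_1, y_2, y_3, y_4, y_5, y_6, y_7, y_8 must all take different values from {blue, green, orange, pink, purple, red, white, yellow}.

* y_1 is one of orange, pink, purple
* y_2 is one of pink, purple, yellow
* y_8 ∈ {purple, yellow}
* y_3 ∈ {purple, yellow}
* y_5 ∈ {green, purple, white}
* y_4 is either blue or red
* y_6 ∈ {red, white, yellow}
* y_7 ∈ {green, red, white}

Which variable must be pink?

Among the 8 variables, blue fits only y_4 (and all 8 values in {blue, green, orange, pink, purple, red, white, yellow} must be used), so y_4 = blue.
The 7 still-open variables together cover exactly {green, orange, pink, purple, red, white, yellow} — 7 values for 7 variables — and orange appears only in y_1's list, so y_1 = orange.
The 6 still-open variables together cover exactly {green, pink, purple, red, white, yellow} — 6 values for 6 variables — and pink appears only in y_2's list, so y_2 = pink.

y_2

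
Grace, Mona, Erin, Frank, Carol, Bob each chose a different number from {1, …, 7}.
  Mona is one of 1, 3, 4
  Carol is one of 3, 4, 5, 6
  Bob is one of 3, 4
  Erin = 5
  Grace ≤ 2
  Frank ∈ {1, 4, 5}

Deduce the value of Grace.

Erin must be 5 (only option left). Remove 5 from Frank, Carol.
Among the 5 still-open variables, 2 fits only Grace (and all 5 values in {1, 2, 3, 4, 6} must be used), so Grace = 2.

2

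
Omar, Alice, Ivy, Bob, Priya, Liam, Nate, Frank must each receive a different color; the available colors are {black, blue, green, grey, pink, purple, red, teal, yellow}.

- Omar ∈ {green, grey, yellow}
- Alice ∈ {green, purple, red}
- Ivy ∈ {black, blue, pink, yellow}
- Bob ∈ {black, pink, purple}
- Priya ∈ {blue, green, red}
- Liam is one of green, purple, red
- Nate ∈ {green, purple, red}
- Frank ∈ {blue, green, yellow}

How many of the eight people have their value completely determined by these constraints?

The 8 variables draw from only 8 values {black, blue, green, grey, pink, purple, red, yellow}, so each is used; only Omar can be grey, hence Omar = grey.
Alice, Liam, Nate share exactly the 3 values {green, purple, red}; by pigeonhole those values go to them, so strike green, purple, red from Bob, Priya, Frank.
Priya's domain is down to {blue}, so Priya = blue. So Ivy, Frank can't be blue.
Frank must be yellow (only option left). So Ivy can't be yellow.
Determined: Omar=grey, Priya=blue, Frank=yellow. The other people each still have more than one consistent value. That makes 3.

3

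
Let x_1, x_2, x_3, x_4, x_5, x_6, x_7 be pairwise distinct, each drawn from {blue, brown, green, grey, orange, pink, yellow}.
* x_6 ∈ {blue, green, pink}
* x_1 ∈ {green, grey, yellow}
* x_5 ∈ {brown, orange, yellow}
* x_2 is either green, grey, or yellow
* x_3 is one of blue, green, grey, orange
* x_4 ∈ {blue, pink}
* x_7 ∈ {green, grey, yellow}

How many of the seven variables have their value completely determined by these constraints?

2

The 7 variables together cover exactly {blue, brown, green, grey, orange, pink, yellow} — 7 values for 7 variables — and brown appears only in x_5's list, so x_5 = brown.
The 6 still-open variables draw from only 6 values {blue, green, grey, orange, pink, yellow}, so each is used; only x_3 can be orange, hence x_3 = orange.
The 3 variables x_1, x_2, x_7 are confined to {green, grey, yellow}, which locks those values in; drop them from x_6.
Determined: x_3=orange, x_5=brown. The other variables each still have more than one consistent value. That makes 2.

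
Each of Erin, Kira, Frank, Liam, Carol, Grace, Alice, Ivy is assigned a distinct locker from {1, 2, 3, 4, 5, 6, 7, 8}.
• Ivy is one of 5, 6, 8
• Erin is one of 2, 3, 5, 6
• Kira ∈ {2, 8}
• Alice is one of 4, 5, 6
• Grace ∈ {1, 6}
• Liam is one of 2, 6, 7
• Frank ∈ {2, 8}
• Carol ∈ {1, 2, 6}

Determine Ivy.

The 8 variables together cover exactly {1, 2, 3, 4, 5, 6, 7, 8} — 8 values for 8 variables — and 3 appears only in Erin's list, so Erin = 3.
The 7 still-open variables together cover exactly {1, 2, 4, 5, 6, 7, 8} — 7 values for 7 variables — and 4 appears only in Alice's list, so Alice = 4.
Among the 6 still-open variables, 5 fits only Ivy (and all 6 values in {1, 2, 5, 6, 7, 8} must be used), so Ivy = 5.

5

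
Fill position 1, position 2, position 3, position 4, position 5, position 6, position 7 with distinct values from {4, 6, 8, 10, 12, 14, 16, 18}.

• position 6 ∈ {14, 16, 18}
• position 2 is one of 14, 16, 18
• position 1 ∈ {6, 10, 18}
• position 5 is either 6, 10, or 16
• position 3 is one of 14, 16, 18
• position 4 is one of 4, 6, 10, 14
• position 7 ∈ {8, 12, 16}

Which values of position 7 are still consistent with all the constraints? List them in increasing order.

8, 12

position 2, position 3, position 6 share exactly the 3 values {14, 16, 18}; by pigeonhole those values go to them, so strike 14, 16, 18 from position 1, position 4, position 5, position 7.
The 2 variables position 1 and position 5 are confined to {6, 10}, which locks those values in; drop them from position 4.
position 4's domain is down to {4}, so position 4 = 4.
No further eliminations apply; position 7 can still be any of 8, 12.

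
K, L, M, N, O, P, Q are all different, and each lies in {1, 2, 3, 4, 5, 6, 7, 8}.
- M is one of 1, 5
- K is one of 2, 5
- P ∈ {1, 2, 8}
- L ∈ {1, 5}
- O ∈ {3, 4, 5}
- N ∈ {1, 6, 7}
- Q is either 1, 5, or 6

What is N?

7

L and M share exactly the 2 values {1, 5}; by pigeonhole those values go to them, so strike 1, 5 from K, N, O, P, Q.
K has just one choice, so K = 2. Strike 2 from P.
P's domain is down to {8}, so P = 8.
Q's domain is down to {6}, so Q = 6. So N can't be 6.
So N = 7.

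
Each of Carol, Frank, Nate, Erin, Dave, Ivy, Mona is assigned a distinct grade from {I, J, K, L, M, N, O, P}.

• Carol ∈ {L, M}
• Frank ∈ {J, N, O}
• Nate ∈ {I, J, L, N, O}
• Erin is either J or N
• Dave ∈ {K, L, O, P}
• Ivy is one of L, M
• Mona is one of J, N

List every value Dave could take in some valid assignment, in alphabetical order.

The 2 variables Carol and Ivy are confined to {L, M}, which locks those values in; drop them from Nate, Dave.
Erin and Mona between them cover only {J, N} — a naked pair. Remove those values from Frank, Nate.
Frank has just one choice, so Frank = O. Eliminate O elsewhere: Nate, Dave.
Nate has just one choice, so Nate = I.
No further eliminations apply; Dave can still be any of K, P.

K, P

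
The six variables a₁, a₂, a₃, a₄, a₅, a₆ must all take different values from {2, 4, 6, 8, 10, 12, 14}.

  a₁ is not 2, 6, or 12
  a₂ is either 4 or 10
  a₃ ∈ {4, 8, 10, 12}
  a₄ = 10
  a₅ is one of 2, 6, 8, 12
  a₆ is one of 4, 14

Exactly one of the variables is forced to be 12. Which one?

a₄'s domain is down to {10}, so a₄ = 10. Remove 10 from a₁, a₂, a₃.
a₂ must be 4 (only option left). Eliminate 4 elsewhere: a₁, a₃, a₆.
a₆'s domain is down to {14}, so a₆ = 14. Eliminate 14 elsewhere: a₁.
That leaves a₁ = 8. Strike 8 from a₃, a₅.
So 12 goes to a₃.

a₃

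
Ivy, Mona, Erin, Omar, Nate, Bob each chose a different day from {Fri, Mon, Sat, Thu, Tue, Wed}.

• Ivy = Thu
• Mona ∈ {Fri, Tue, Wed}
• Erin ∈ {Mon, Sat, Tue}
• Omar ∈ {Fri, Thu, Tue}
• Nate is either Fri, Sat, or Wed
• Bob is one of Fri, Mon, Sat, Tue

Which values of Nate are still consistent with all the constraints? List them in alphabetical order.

Ivy has just one choice, so Ivy = Thu. Eliminate Thu elsewhere: Omar.
No further eliminations apply; Nate can still be any of Fri, Sat, Wed.

Fri, Sat, Wed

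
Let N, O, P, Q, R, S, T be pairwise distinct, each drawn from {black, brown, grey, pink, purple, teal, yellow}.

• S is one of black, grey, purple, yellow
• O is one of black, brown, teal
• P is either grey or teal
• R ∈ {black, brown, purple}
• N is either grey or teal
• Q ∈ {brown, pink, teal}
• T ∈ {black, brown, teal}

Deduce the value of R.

purple

Among the 7 variables, pink fits only Q (and all 7 values in {black, brown, grey, pink, purple, teal, yellow} must be used), so Q = pink.
Among the 6 still-open variables, yellow fits only S (and all 6 values in {black, brown, grey, purple, teal, yellow} must be used), so S = yellow.
Among the 5 still-open variables, purple fits only R (and all 5 values in {black, brown, grey, purple, teal} must be used), so R = purple.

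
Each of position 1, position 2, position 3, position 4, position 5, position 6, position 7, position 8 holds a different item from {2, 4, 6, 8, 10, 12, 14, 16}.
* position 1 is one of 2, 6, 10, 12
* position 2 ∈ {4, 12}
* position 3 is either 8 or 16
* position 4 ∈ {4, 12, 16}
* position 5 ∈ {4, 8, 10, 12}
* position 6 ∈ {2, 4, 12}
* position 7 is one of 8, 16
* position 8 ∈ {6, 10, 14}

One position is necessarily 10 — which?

The 8 variables together cover exactly {2, 4, 6, 8, 10, 12, 14, 16} — 8 values for 8 variables — and 14 appears only in position 8's list, so position 8 = 14.
Among the 7 still-open variables, 6 fits only position 1 (and all 7 values in {2, 4, 6, 8, 10, 12, 16} must be used), so position 1 = 6.
The 6 still-open variables together cover exactly {2, 4, 8, 10, 12, 16} — 6 values for 6 variables — and 2 appears only in position 6's list, so position 6 = 2.
The 5 still-open variables together cover exactly {4, 8, 10, 12, 16} — 5 values for 5 variables — and 10 appears only in position 5's list, so position 5 = 10.

position 5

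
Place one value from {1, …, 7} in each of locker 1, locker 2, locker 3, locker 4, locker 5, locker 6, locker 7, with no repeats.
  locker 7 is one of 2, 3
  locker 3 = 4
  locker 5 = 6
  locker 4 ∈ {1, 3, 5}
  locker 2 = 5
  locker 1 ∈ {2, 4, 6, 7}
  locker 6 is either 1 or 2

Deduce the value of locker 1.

7

locker 2 must be 5 (only option left). Remove 5 from locker 4.
locker 3's domain is down to {4}, so locker 3 = 4. Strike 4 from locker 1.
locker 5 must be 6 (only option left). Strike 6 from locker 1.
Among the 4 still-open variables, 7 fits only locker 1 (and all 4 values in {1, 2, 3, 7} must be used), so locker 1 = 7.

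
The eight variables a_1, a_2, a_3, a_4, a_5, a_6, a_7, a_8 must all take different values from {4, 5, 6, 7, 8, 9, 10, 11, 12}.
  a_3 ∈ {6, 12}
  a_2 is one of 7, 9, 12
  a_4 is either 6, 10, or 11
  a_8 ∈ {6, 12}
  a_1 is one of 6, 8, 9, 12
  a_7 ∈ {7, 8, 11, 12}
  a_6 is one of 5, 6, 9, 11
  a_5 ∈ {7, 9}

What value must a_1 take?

8

The 8 variables draw from only 8 values {5, 6, 7, 8, 9, 10, 11, 12}, so each is used; only a_6 can be 5, hence a_6 = 5.
The 7 still-open variables together cover exactly {6, 7, 8, 9, 10, 11, 12} — 7 values for 7 variables — and 10 appears only in a_4's list, so a_4 = 10.
The 6 still-open variables draw from only 6 values {6, 7, 8, 9, 11, 12}, so each is used; only a_7 can be 11, hence a_7 = 11.
The 5 still-open variables draw from only 5 values {6, 7, 8, 9, 12}, so each is used; only a_1 can be 8, hence a_1 = 8.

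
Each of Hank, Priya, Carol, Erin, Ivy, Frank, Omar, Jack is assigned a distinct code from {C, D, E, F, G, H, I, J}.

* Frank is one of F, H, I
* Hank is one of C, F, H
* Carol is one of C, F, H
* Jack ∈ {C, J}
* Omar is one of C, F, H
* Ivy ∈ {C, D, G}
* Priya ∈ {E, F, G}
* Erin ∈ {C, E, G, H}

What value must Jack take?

The 8 variables together cover exactly {C, D, E, F, G, H, I, J} — 8 values for 8 variables — and D appears only in Ivy's list, so Ivy = D.
Among the 7 still-open variables, I fits only Frank (and all 7 values in {C, E, F, G, H, I, J} must be used), so Frank = I.
The 6 still-open variables together cover exactly {C, E, F, G, H, J} — 6 values for 6 variables — and J appears only in Jack's list, so Jack = J.

J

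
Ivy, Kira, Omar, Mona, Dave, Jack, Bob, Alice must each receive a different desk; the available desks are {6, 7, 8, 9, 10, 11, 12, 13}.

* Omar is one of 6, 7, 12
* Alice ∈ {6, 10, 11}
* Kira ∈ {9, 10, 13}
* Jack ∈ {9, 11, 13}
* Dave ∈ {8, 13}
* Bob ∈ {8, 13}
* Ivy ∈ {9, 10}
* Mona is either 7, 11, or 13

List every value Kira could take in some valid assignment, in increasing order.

Among the 8 variables, 12 fits only Omar (and all 8 values in {6, 7, 8, 9, 10, 11, 12, 13} must be used), so Omar = 12.
Among the 7 still-open variables, 6 fits only Alice (and all 7 values in {6, 7, 8, 9, 10, 11, 13} must be used), so Alice = 6.
The 6 still-open variables together cover exactly {7, 8, 9, 10, 11, 13} — 6 values for 6 variables — and 7 appears only in Mona's list, so Mona = 7.
The 5 still-open variables together cover exactly {8, 9, 10, 11, 13} — 5 values for 5 variables — and 11 appears only in Jack's list, so Jack = 11.
Dave and Bob share exactly the 2 values {8, 13}; by pigeonhole those values go to them, so strike 8, 13 from Kira.
No further eliminations apply; Kira can still be any of 9, 10.

9, 10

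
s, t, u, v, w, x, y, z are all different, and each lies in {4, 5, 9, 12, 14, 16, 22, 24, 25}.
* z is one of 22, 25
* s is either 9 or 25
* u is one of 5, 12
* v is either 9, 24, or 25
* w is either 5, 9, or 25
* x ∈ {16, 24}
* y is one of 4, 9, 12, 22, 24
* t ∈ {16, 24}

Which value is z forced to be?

The 8 variables draw from only 8 values {4, 5, 9, 12, 16, 22, 24, 25}, so each is used; only y can be 4, hence y = 4.
Among the 7 still-open variables, 12 fits only u (and all 7 values in {5, 9, 12, 16, 22, 24, 25} must be used), so u = 12.
The 6 still-open variables draw from only 6 values {5, 9, 16, 22, 24, 25}, so each is used; only w can be 5, hence w = 5.
Among the 5 still-open variables, 22 fits only z (and all 5 values in {9, 16, 22, 24, 25} must be used), so z = 22.

22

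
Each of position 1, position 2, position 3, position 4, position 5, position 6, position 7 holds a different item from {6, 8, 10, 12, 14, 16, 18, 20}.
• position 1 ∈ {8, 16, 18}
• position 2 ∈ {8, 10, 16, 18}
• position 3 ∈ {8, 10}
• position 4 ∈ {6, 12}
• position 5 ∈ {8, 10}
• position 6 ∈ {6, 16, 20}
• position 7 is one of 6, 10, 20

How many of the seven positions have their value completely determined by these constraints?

1

The 7 variables together cover exactly {6, 8, 10, 12, 16, 18, 20} — 7 values for 7 variables — and 12 appears only in position 4's list, so position 4 = 12.
position 3 and position 5 between them cover only {8, 10} — a naked pair. Remove those values from position 1, position 2, position 7.
The 2 variables position 1 and position 2 are confined to {16, 18}, which locks those values in; drop them from position 6.
Determined: position 4=12. The other positions each still have more than one consistent value. That makes 1.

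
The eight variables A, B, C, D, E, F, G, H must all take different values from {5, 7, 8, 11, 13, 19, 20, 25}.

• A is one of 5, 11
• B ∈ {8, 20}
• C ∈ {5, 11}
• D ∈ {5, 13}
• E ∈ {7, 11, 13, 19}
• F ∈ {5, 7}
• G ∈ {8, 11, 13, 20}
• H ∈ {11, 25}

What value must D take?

The 8 variables draw from only 8 values {5, 7, 8, 11, 13, 19, 20, 25}, so each is used; only E can be 19, hence E = 19.
The 7 still-open variables draw from only 7 values {5, 7, 8, 11, 13, 20, 25}, so each is used; only F can be 7, hence F = 7.
The 6 still-open variables draw from only 6 values {5, 8, 11, 13, 20, 25}, so each is used; only H can be 25, hence H = 25.
A and C between them cover only {5, 11} — a naked pair. Remove those values from D, G.
So D = 13.

13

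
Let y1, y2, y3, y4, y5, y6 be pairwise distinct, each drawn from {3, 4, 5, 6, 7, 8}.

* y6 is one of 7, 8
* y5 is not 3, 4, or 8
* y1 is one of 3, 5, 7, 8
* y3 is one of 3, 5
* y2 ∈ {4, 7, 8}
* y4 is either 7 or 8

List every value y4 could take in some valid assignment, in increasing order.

The 6 variables together cover exactly {3, 4, 5, 6, 7, 8} — 6 values for 6 variables — and 4 appears only in y2's list, so y2 = 4.
The 5 still-open variables together cover exactly {3, 5, 6, 7, 8} — 5 values for 5 variables — and 6 appears only in y5's list, so y5 = 6.
y4 and y6 share exactly the 2 values {7, 8}; by pigeonhole those values go to them, so strike 7, 8 from y1.
No further eliminations apply; y4 can still be any of 7, 8.

7, 8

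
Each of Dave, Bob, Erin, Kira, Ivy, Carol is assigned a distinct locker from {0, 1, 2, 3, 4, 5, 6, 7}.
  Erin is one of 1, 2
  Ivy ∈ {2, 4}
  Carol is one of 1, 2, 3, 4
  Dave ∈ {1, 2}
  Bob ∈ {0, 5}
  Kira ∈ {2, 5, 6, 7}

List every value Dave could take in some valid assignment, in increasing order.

Dave and Erin share exactly the 2 values {1, 2}; by pigeonhole those values go to them, so strike 1, 2 from Kira, Ivy, Carol.
Ivy has just one choice, so Ivy = 4. Strike 4 from Carol.
Carol's domain is down to {3}, so Carol = 3.
No further eliminations apply; Dave can still be any of 1, 2.

1, 2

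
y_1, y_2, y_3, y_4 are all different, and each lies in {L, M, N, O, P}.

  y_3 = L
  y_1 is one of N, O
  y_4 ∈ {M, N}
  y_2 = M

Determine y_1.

y_2's domain is down to {M}, so y_2 = M. Eliminate M elsewhere: y_4.
That leaves y_3 = L.
y_4's domain is down to {N}, so y_4 = N. Eliminate N elsewhere: y_1.
So y_1 = O.

O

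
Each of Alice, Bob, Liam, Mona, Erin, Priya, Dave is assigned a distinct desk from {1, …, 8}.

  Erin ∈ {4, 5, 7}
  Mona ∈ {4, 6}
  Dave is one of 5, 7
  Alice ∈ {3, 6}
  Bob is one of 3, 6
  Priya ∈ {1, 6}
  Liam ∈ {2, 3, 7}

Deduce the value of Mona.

4

The 7 variables draw from only 7 values {1, 2, 3, 4, 5, 6, 7}, so each is used; only Priya can be 1, hence Priya = 1.
Among the 6 still-open variables, 2 fits only Liam (and all 6 values in {2, 3, 4, 5, 6, 7} must be used), so Liam = 2.
The 2 variables Alice and Bob are confined to {3, 6}, which locks those values in; drop them from Mona.
So Mona = 4.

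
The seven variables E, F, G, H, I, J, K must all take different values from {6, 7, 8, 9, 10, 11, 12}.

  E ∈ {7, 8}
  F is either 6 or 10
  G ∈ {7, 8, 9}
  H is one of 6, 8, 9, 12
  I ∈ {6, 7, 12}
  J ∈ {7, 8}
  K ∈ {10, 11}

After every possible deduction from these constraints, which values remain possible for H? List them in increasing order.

Among the 7 variables, 11 fits only K (and all 7 values in {6, 7, 8, 9, 10, 11, 12} must be used), so K = 11.
The 6 still-open variables draw from only 6 values {6, 7, 8, 9, 10, 12}, so each is used; only F can be 10, hence F = 10.
The 2 variables E and J are confined to {7, 8}, which locks those values in; drop them from G, H, I.
G's domain is down to {9}, so G = 9. So H can't be 9.
No further eliminations apply; H can still be any of 6, 12.

6, 12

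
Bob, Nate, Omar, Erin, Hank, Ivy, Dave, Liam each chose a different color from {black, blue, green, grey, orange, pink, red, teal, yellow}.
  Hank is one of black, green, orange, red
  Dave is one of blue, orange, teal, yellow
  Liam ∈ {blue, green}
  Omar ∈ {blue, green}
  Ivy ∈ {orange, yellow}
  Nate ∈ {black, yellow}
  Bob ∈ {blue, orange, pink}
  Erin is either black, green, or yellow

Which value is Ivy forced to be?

orange

The 8 variables together cover exactly {black, blue, green, orange, pink, red, teal, yellow} — 8 values for 8 variables — and pink appears only in Bob's list, so Bob = pink.
Among the 7 still-open variables, red fits only Hank (and all 7 values in {black, blue, green, orange, red, teal, yellow} must be used), so Hank = red.
The 6 still-open variables draw from only 6 values {black, blue, green, orange, teal, yellow}, so each is used; only Dave can be teal, hence Dave = teal.
Among the 5 still-open variables, orange fits only Ivy (and all 5 values in {black, blue, green, orange, yellow} must be used), so Ivy = orange.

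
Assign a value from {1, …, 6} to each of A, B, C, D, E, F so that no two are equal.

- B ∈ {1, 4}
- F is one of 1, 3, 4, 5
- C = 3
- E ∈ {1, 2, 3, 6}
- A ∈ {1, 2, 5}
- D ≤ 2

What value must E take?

6

C has just one choice, so C = 3. So E, F can't be 3.
The 5 still-open variables together cover exactly {1, 2, 4, 5, 6} — 5 values for 5 variables — and 6 appears only in E's list, so E = 6.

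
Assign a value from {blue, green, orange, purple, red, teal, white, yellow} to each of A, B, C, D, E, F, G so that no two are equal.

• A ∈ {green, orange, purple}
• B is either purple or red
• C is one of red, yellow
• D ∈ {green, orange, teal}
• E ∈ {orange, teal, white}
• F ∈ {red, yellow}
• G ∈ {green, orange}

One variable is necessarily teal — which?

The 7 variables together cover exactly {green, orange, purple, red, teal, white, yellow} — 7 values for 7 variables — and white appears only in E's list, so E = white.
The 6 still-open variables together cover exactly {green, orange, purple, red, teal, yellow} — 6 values for 6 variables — and teal appears only in D's list, so D = teal.

D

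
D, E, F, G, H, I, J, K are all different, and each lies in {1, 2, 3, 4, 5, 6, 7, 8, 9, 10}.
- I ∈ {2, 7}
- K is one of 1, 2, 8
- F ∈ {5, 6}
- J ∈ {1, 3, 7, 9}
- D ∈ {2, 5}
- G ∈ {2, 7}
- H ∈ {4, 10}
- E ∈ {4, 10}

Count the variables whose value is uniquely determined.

The 2 variables G and I are confined to {2, 7}, which locks those values in; drop them from D, J, K.
That leaves D = 5. Eliminate 5 elsewhere: F.
That leaves F = 6.
Determined: D=5, F=6. The other variables each still have more than one consistent value. That makes 2.

2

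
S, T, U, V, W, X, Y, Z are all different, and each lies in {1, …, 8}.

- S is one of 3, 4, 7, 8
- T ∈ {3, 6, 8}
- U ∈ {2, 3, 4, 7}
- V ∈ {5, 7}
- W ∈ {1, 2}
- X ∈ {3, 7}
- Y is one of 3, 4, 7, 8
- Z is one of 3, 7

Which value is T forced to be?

Among the 8 variables, 1 fits only W (and all 8 values in {1, 2, 3, 4, 5, 6, 7, 8} must be used), so W = 1.
Among the 7 still-open variables, 2 fits only U (and all 7 values in {2, 3, 4, 5, 6, 7, 8} must be used), so U = 2.
The 6 still-open variables together cover exactly {3, 4, 5, 6, 7, 8} — 6 values for 6 variables — and 5 appears only in V's list, so V = 5.
The 5 still-open variables draw from only 5 values {3, 4, 6, 7, 8}, so each is used; only T can be 6, hence T = 6.

6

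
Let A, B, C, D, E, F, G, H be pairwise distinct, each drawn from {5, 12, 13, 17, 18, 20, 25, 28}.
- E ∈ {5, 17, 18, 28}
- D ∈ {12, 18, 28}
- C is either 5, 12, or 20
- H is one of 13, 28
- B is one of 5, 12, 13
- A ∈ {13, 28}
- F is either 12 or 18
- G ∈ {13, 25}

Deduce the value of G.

The 8 variables together cover exactly {5, 12, 13, 17, 18, 20, 25, 28} — 8 values for 8 variables — and 17 appears only in E's list, so E = 17.
The 7 still-open variables together cover exactly {5, 12, 13, 18, 20, 25, 28} — 7 values for 7 variables — and 20 appears only in C's list, so C = 20.
The 6 still-open variables together cover exactly {5, 12, 13, 18, 25, 28} — 6 values for 6 variables — and 5 appears only in B's list, so B = 5.
The 5 still-open variables together cover exactly {12, 13, 18, 25, 28} — 5 values for 5 variables — and 25 appears only in G's list, so G = 25.

25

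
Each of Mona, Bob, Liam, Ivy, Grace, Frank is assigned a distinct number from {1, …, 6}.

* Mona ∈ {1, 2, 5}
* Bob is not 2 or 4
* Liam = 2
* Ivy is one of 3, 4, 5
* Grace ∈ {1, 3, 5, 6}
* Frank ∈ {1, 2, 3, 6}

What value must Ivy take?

Liam has just one choice, so Liam = 2. So Mona, Frank can't be 2.
Among the 5 still-open variables, 4 fits only Ivy (and all 5 values in {1, 3, 4, 5, 6} must be used), so Ivy = 4.

4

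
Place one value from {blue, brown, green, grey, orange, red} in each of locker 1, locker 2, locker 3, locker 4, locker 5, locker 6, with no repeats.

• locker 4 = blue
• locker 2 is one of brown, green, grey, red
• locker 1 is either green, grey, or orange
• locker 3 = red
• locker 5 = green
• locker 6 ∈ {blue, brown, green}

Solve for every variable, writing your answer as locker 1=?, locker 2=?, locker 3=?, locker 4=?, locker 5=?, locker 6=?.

locker 3 must be red (only option left). Strike red from locker 2.
locker 4 must be blue (only option left). Strike blue from locker 6.
That leaves locker 5 = green. So locker 1, locker 2, locker 6 can't be green.
locker 6's domain is down to {brown}, so locker 6 = brown. Eliminate brown elsewhere: locker 2.
That leaves locker 2 = grey. Strike grey from locker 1.
locker 1 has just one choice, so locker 1 = orange.

locker 1=orange, locker 2=grey, locker 3=red, locker 4=blue, locker 5=green, locker 6=brown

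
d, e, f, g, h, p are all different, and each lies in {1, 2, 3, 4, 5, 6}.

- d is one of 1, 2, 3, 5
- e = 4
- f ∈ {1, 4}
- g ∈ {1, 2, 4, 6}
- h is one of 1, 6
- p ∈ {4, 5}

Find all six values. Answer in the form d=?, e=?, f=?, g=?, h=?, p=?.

d=3, e=4, f=1, g=2, h=6, p=5

e has just one choice, so e = 4. So f, g, p can't be 4.
f must be 1 (only option left). Strike 1 from d, g, h.
h has just one choice, so h = 6. So g can't be 6.
p's domain is down to {5}, so p = 5. Strike 5 from d.
That leaves g = 2. Remove 2 from d.
d has just one choice, so d = 3.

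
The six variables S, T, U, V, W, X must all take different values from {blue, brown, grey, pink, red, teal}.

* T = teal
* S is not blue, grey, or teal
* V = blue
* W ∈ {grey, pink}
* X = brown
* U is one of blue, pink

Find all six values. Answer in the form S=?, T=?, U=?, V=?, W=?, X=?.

S=red, T=teal, U=pink, V=blue, W=grey, X=brown

T has just one choice, so T = teal.
That leaves V = blue. Strike blue from U.
That leaves X = brown. Remove brown from S.
U must be pink (only option left). Remove pink from S, W.
W's domain is down to {grey}, so W = grey.
S's domain is down to {red}, so S = red.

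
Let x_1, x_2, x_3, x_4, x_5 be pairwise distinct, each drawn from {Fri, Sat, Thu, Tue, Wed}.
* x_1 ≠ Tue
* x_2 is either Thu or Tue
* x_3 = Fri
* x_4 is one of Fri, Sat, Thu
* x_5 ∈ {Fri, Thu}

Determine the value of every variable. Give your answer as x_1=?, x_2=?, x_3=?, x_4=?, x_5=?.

x_3's domain is down to {Fri}, so x_3 = Fri. Strike Fri from x_1, x_4, x_5.
That leaves x_5 = Thu. So x_1, x_2, x_4 can't be Thu.
x_2 must be Tue (only option left).
x_4 has just one choice, so x_4 = Sat. Strike Sat from x_1.
x_1 must be Wed (only option left).

x_1=Wed, x_2=Tue, x_3=Fri, x_4=Sat, x_5=Thu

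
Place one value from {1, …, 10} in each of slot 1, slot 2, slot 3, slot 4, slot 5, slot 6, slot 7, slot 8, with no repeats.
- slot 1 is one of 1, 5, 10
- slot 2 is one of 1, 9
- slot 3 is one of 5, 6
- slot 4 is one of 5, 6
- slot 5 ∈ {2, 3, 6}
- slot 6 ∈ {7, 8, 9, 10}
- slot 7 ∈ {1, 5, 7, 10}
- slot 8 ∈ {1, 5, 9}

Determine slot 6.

8

slot 3 and slot 4 share exactly the 2 values {5, 6}; by pigeonhole those values go to them, so strike 5, 6 from slot 1, slot 5, slot 7, slot 8.
The 2 variables slot 2 and slot 8 are confined to {1, 9}, which locks those values in; drop them from slot 1, slot 6, slot 7.
slot 1 must be 10 (only option left). Strike 10 from slot 6, slot 7.
slot 7 must be 7 (only option left). So slot 6 can't be 7.
So slot 6 = 8.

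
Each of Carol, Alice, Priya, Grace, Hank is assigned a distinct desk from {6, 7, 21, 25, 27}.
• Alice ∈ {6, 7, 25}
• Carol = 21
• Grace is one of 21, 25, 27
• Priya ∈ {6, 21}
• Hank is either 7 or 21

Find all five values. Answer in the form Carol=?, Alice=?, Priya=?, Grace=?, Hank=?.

Carol=21, Alice=25, Priya=6, Grace=27, Hank=7

Carol must be 21 (only option left). Remove 21 from Priya, Grace, Hank.
Priya's domain is down to {6}, so Priya = 6. Strike 6 from Alice.
That leaves Hank = 7. So Alice can't be 7.
Alice's domain is down to {25}, so Alice = 25. So Grace can't be 25.
That leaves Grace = 27.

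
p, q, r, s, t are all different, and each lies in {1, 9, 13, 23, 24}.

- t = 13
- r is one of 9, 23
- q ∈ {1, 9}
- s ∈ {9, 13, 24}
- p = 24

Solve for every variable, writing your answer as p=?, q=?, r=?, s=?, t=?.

p=24, q=1, r=23, s=9, t=13

p has just one choice, so p = 24. Strike 24 from s.
t's domain is down to {13}, so t = 13. So s can't be 13.
That leaves s = 9. Remove 9 from q, r.
That leaves q = 1.
r's domain is down to {23}, so r = 23.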